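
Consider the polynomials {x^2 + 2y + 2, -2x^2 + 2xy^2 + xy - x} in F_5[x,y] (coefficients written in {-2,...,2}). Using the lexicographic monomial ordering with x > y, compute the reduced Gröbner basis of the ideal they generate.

f_1 = x^2 + 2y + 2, LT = x^2.
f_2 = -2x^2 + 2xy^2 + xy - x, LT = x^2.

S(f_1,f_2): lcm = x^2. S = xy^2 - 2xy + 2x + 2y + 2.
  leading term xy^2: no divisor's leading term divides it; move xy^2 to the remainder.
  leading term xy: no divisor's leading term divides it; move -2xy to the remainder.
  leading term x: no divisor's leading term divides it; move 2x to the remainder.
  leading term y: no divisor's leading term divides it; move 2y to the remainder.
  leading term 1: no divisor's leading term divides it; move 2 to the remainder.
  remainder xy^2 - 2xy + 2x + 2y + 2 ≠ 0; add g_3 = xy^2 - 2xy + 2x + 2y + 2 to the basis.

S(f_1,g_3): lcm = x^2y^2. S = 2x^2y - 2x^2 - 2xy - 2x + 2y^3 + 2y^2.
  leading term x^2y: subtract (2y)·f_1 from 2x^2y - 2x^2 - 2xy - 2x + 2y^3 + 2y^2 → -2x^2 - 2xy - 2x + 2y^3 - 2y^2 + y
  leading term x^2: subtract (-2)·f_1 from -2x^2 - 2xy - 2x + 2y^3 - 2y^2 + y → -2xy - 2x + 2y^3 - 2y^2 - 1
  leading term xy: no divisor's leading term divides it; move -2xy to the remainder.
  leading term x: no divisor's leading term divides it; move -2x to the remainder.
  leading term y^3: no divisor's leading term divides it; move 2y^3 to the remainder.
  leading term y^2: no divisor's leading term divides it; move -2y^2 to the remainder.
  leading term 1: no divisor's leading term divides it; move -1 to the remainder.
  remainder -2xy - 2x + 2y^3 - 2y^2 - 1 ≠ 0; add g_4 = -2xy - 2x + 2y^3 - 2y^2 - 1 to the basis.

S(f_2,g_3): lcm = x^2y^2. S = 2x^2y - 2x^2 - xy^4 + 2xy^3 - 2xy^2 - 2xy - 2x.
  leading term x^2y: subtract (2y)·f_1 from 2x^2y - 2x^2 - xy^4 + 2xy^3 - 2xy^2 - 2xy - 2x → -2x^2 - xy^4 + 2xy^3 - 2xy^2 - 2xy - 2x + y^2 + y
  leading term x^2: subtract (-2)·f_1 from -2x^2 - xy^4 + 2xy^3 - 2xy^2 - 2xy - 2x + y^2 + y → -xy^4 + 2xy^3 - 2xy^2 - 2xy - 2x + y^2 - 1
  leading term xy^4: subtract (-y^2)·g_3 from -xy^4 + 2xy^3 - 2xy^2 - 2xy - 2x + y^2 - 1 → -2xy - 2x + 2y^3 - 2y^2 - 1
  leading term xy: subtract (1)·g_4 from -2xy - 2x + 2y^3 - 2y^2 - 1 → 0
  remainder 0.

S(f_1,g_4): lcm = x^2y. S = -x^2 + xy^3 - xy^2 + 2x + 2y^2 + 2y.
  leading term x^2: subtract (-1)·f_1 from -x^2 + xy^3 - xy^2 + 2x + 2y^2 + 2y → xy^3 - xy^2 + 2x + 2y^2 - y + 2
  leading term xy^3: subtract (y)·g_3 from xy^3 - xy^2 + 2x + 2y^2 - y + 2 → xy^2 - 2xy + 2x + 2y + 2
  leading term xy^2: subtract (1)·g_3 from xy^2 - 2xy + 2x + 2y + 2 → 0
  remainder 0.

S(f_2,g_4): lcm = x^2y. S = -x^2 + xy^2 - 2xy + 2x.
  leading term x^2: subtract (-1)·f_1 from -x^2 + xy^2 - 2xy + 2x → xy^2 - 2xy + 2x + 2y + 2
  leading term xy^2: subtract (1)·g_3 from xy^2 - 2xy + 2x + 2y + 2 → 0
  remainder 0.

S(g_3,g_4): lcm = xy^2. S = 2xy + 2x + y^4 - y^3 - y + 2.
  leading term xy: subtract (-1)·g_4 from 2xy + 2x + y^4 - y^3 - y + 2 → y^4 + y^3 - 2y^2 - y + 1
  leading term y^4: no divisor's leading term divides it; move y^4 to the remainder.
  leading term y^3: no divisor's leading term divides it; move y^3 to the remainder.
  leading term y^2: no divisor's leading term divides it; move -2y^2 to the remainder.
  leading term y: no divisor's leading term divides it; move -y to the remainder.
  leading term 1: no divisor's leading term divides it; move 1 to the remainder.
  remainder y^4 + y^3 - 2y^2 - y + 1 ≠ 0; add g_5 = y^4 + y^3 - 2y^2 - y + 1 to the basis.

S(f_1,g_5): leading monomials are coprime, so the S-polynomial reduces to 0 (Buchberger's first criterion).
S(f_2,g_5): leading monomials are coprime, so the S-polynomial reduces to 0 (Buchberger's first criterion).
S(g_3,g_5): lcm = xy^4. S = 2xy^3 - xy^2 + xy - x + 2y^3 + 2y^2.
  leading term xy^3: subtract (2y)·g_3 from 2xy^3 - xy^2 + xy - x + 2y^3 + 2y^2 → -2xy^2 + 2xy - x + 2y^3 - 2y^2 + y
  leading term xy^2: subtract (-2)·g_3 from -2xy^2 + 2xy - x + 2y^3 - 2y^2 + y → -2xy - 2x + 2y^3 - 2y^2 - 1
  leading term xy: subtract (1)·g_4 from -2xy - 2x + 2y^3 - 2y^2 - 1 → 0
  remainder 0.

S(g_4,g_5): lcm = xy^4. S = 2xy^2 + xy - x - y^6 + y^5 - 2y^3.
  leading term xy^2: subtract (2)·g_3 from 2xy^2 + xy - x - y^6 + y^5 - 2y^3 → -y^6 + y^5 - 2y^3 + y + 1
  leading term y^6: subtract (-y^2)·g_5 from -y^6 + y^5 - 2y^3 + y + 1 → 2y^5 - 2y^4 + 2y^3 + y^2 + y + 1
  leading term y^5: subtract (2y)·g_5 from 2y^5 - 2y^4 + 2y^3 + y^2 + y + 1 → y^4 + y^3 - 2y^2 - y + 1
  leading term y^4: subtract (1)·g_5 from y^4 + y^3 - 2y^2 - y + 1 → 0
  remainder 0.

Every S-polynomial of the final basis reduces to 0, so we have a Gröbner basis.
Inter-reduce: drop elements whose leading term is divisible by another's, tail-reduce, and make monic.

G = {x^2 + 2y + 2, xy + x - y^3 + y^2 - 2, y^4 + y^3 - 2y^2 - y + 1}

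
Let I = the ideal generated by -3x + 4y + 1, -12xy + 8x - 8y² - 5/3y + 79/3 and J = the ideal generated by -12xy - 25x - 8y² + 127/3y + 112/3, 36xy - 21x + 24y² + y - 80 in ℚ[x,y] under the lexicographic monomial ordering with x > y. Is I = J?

Yes, the ideals are equal.

Two ideals are equal iff their reduced Gröbner bases coincide (the reduced basis is unique for a fixed ordering).
Buchberger on the first generating set:
f_1 = -3x + 4y + 1, LT = x.
f_2 = -12xy + 8x - 8y² - 5/3y + 79/3, LT = xy.

S(f_1,f_2): lcm = xy. S = ⅔x - 2y² - 17/36y + 79/36.
  leading term x: subtract (-2/9)·f_1 from ⅔x - 2y² - 17/36y + 79/36 → -2y² + 5/12y + 29/12
  leading term y²: no divisor's leading term divides it; move -2y² to the remainder.
  leading term y: no divisor's leading term divides it; move 5/12y to the remainder.
  leading term 1: no divisor's leading term divides it; move 29/12 to the remainder.
  remainder -2y² + 5/12y + 29/12 ≠ 0; add g_3 = -2y² + 5/12y + 29/12 to the basis.

The other S-polynomials (S(f_1,g_3), S(f_2,g_3)) all reduce to 0 modulo the current basis, so we have a Gröbner basis.
Inter-reduce: drop elements whose leading term is divisible by another's, tail-reduce, and make monic.
Reduced Gröbner basis: {x - 4/3y - ⅓, y² - 5/24y - 29/24}.

Buchberger on the second generating set:
h_1 = -12xy - 25x - 8y² + 127/3y + 112/3, LT = xy.
h_2 = 36xy - 21x + 24y² + y - 80, LT = xy.

S(h_1,h_2): lcm = xy. S = 8/3x - 32/9y - 8/9.
  leading term x: no divisor's leading term divides it; move 8/3x to the remainder.
  leading term y: no divisor's leading term divides it; move -32/9y to the remainder.
  leading term 1: no divisor's leading term divides it; move -8/9 to the remainder.
  remainder 8/3x - 32/9y - 8/9 ≠ 0; add k_3 = 8/3x - 32/9y - 8/9 to the basis.

S(h_1,k_3): lcm = xy. S = 25/12x + 2y² - 115/36y - 28/9.
  leading term x: subtract (25/32)·k_3 from 25/12x + 2y² - 115/36y - 28/9 → 2y² - 5/12y - 29/12
  leading term y²: no divisor's leading term divides it; move 2y² to the remainder.
  leading term y: no divisor's leading term divides it; move -5/12y to the remainder.
  leading term 1: no divisor's leading term divides it; move -29/12 to the remainder.
  remainder 2y² - 5/12y - 29/12 ≠ 0; add k_4 = 2y² - 5/12y - 29/12 to the basis.

The other S-polynomials (S(h_2,k_3), S(h_1,k_4), S(h_2,k_4), S(k_3,k_4)) all reduce to 0 modulo the current basis, so we have a Gröbner basis.
Inter-reduce: drop elements whose leading term is divisible by another's, tail-reduce, and make monic.
Reduced Gröbner basis: {x - 4/3y - ⅓, y² - 5/24y - 29/24}.

The two bases agree; hence the ideals are identical.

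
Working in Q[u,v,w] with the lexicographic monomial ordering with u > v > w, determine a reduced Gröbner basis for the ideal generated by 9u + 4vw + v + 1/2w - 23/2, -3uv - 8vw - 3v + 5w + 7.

Buchberger's algorithm terminates because the ascending chain of leading-term ideals stabilizes.

f_1 = 9u + 4vw + v + 1/2w - 23/2, LT = u.
f_2 = -3uv - 8vw - 3v + 5w + 7, LT = uv.

S(f_1,f_2): lcm = uv. S = 4/9v^2w + 1/9v^2 - 47/18vw - 41/18v + 5/3w + 7/3.
  reduce S modulo (f_1, f_2):
  remainder 4/9v^2w + 1/9v^2 - 47/18vw - 41/18v + 5/3w + 7/3 ≠ 0; add g_3 = 4/9v^2w + 1/9v^2 - 47/18vw - 41/18v + 5/3w + 7/3 to the basis.

The other S-polynomials (S(f_1,g_3), S(f_2,g_3)) all reduce to 0 modulo the current basis, so we have a Gröbner basis.
Inter-reduce: drop elements whose leading term is divisible by another's, tail-reduce, and make monic.

G = {u + 4/9vw + 1/9v + 1/18w - 23/18, v^2w + 1/4v^2 - 47/8vw - 41/8v + 15/4w + 21/4}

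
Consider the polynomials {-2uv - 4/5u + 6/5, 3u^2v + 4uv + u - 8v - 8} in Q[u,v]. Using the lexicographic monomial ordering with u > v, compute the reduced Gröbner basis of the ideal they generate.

G = {u + 100/9v^2 + 110/9v + 19/9, v^3 + 3/2v^2 + 63/100v + 13/100}

f_1 = -2uv - 4/5u + 6/5, LT = uv.
f_2 = 3u^2v + 4uv + u - 8v - 8, LT = u^2v.

S(f_1,f_2): lcm = u^2v. S = 2/5u^2 - 4/3uv - 14/15u + 8/3v + 8/3.
  leading term u^2: no divisor's leading term divides it; move 2/5u^2 to the remainder.
  leading term uv: subtract (2/3)·f_1 from -4/3uv - 14/15u + 8/3v + 8/3 → -2/5u + 8/3v + 28/15
  leading term u: no divisor's leading term divides it; move -2/5u to the remainder.
  leading term v: no divisor's leading term divides it; move 8/3v to the remainder.
  leading term 1: no divisor's leading term divides it; move 28/15 to the remainder.
  remainder 2/5u^2 - 2/5u + 8/3v + 28/15 ≠ 0; add g_3 = 2/5u^2 - 2/5u + 8/3v + 28/15 to the basis.

S(f_1,g_3): lcm = u^2v. S = 2/5u^2 + uv - 3/5u - 20/3v^2 - 14/3v.
  leading term u^2: subtract (1)·g_3 from 2/5u^2 + uv - 3/5u - 20/3v^2 - 14/3v → uv - 1/5u - 20/3v^2 - 22/3v - 28/15
  leading term uv: subtract (-1/2)·f_1 from uv - 1/5u - 20/3v^2 - 22/3v - 28/15 → -3/5u - 20/3v^2 - 22/3v - 19/15
  leading term u: no divisor's leading term divides it; move -3/5u to the remainder.
  leading term v^2: no divisor's leading term divides it; move -20/3v^2 to the remainder.
  leading term v: no divisor's leading term divides it; move -22/3v to the remainder.
  leading term 1: no divisor's leading term divides it; move -19/15 to the remainder.
  remainder -3/5u - 20/3v^2 - 22/3v - 19/15 ≠ 0; add g_4 = -3/5u - 20/3v^2 - 22/3v - 19/15 to the basis.

S(f_2,g_3): lcm = u^2v. S = 7/3uv + 1/3u - 20/3v^2 - 22/3v - 8/3.
  leading term uv: subtract (-7/6)·f_1 from 7/3uv + 1/3u - 20/3v^2 - 22/3v - 8/3 → -3/5u - 20/3v^2 - 22/3v - 19/15
  leading term u: subtract (1)·g_4 from -3/5u - 20/3v^2 - 22/3v - 19/15 → 0
  remainder 0.

S(f_1,g_4): lcm = uv. S = 2/5u - 100/9v^3 - 110/9v^2 - 19/9v - 3/5.
  leading term u: subtract (-2/3)·g_4 from 2/5u - 100/9v^3 - 110/9v^2 - 19/9v - 3/5 → -100/9v^3 - 50/3v^2 - 7v - 13/9
  leading term v^3: no divisor's leading term divides it; move -100/9v^3 to the remainder.
  leading term v^2: no divisor's leading term divides it; move -50/3v^2 to the remainder.
  leading term v: no divisor's leading term divides it; move -7v to the remainder.
  leading term 1: no divisor's leading term divides it; move -13/9 to the remainder.
  remainder -100/9v^3 - 50/3v^2 - 7v - 13/9 ≠ 0; add g_5 = -100/9v^3 - 50/3v^2 - 7v - 13/9 to the basis.

S(f_2,g_4): lcm = u^2v. S = -100/9uv^3 - 110/9uv^2 - 7/9uv + 1/3u - 8/3v - 8/3.
  leading term uv^3: subtract (50/9v^2)·f_1 from -100/9uv^3 - 110/9uv^2 - 7/9uv + 1/3u - 8/3v - 8/3 → -70/9uv^2 - 7/9uv + 1/3u - 20/3v^2 - 8/3v - 8/3
  leading term uv^2: subtract (35/9v)·f_1 from -70/9uv^2 - 7/9uv + 1/3u - 20/3v^2 - 8/3v - 8/3 → 7/3uv + 1/3u - 20/3v^2 - 22/3v - 8/3
  leading term uv: subtract (-7/6)·f_1 from 7/3uv + 1/3u - 20/3v^2 - 22/3v - 8/3 → -3/5u - 20/3v^2 - 22/3v - 19/15
  leading term u: subtract (1)·g_4 from -3/5u - 20/3v^2 - 22/3v - 19/15 → 0
  remainder 0.

S(g_3,g_4): lcm = u^2. S = -100/9uv^2 - 110/9uv - 28/9u + 20/3v + 14/3.
  leading term uv^2: subtract (50/9v)·f_1 from -100/9uv^2 - 110/9uv - 28/9u + 20/3v + 14/3 → -70/9uv - 28/9u + 14/3
  leading term uv: subtract (35/9)·f_1 from -70/9uv - 28/9u + 14/3 → 0
  remainder 0.

S(f_1,g_5): lcm = uv^3. S = -11/10uv^2 - 63/100uv - 13/100u - 3/5v^2.
  leading term uv^2: subtract (11/20v)·f_1 from -11/10uv^2 - 63/100uv - 13/100u - 3/5v^2 → -19/100uv - 13/100u - 3/5v^2 - 33/50v
  leading term uv: subtract (19/200)·f_1 from -19/100uv - 13/100u - 3/5v^2 - 33/50v → -27/500u - 3/5v^2 - 33/50v - 57/500
  leading term u: subtract (9/100)·g_4 from -27/500u - 3/5v^2 - 33/50v - 57/500 → 0
  remainder 0.

S(f_2,g_5): lcm = u^2v^3. S = -3/2u^2v^2 - 63/100u^2v - 13/100u^2 + 4/3uv^3 + 1/3uv^2 - 8/3v^3 - 8/3v^2.
  leading term u^2v^2: subtract (3/4uv)·f_1 from -3/2u^2v^2 - 63/100u^2v - 13/100u^2 + 4/3uv^3 + 1/3uv^2 - 8/3v^3 - 8/3v^2 → -3/100u^2v - 13/100u^2 + 4/3uv^3 + 1/3uv^2 - 9/10uv - 8/3v^3 - 8/3v^2
  leading term u^2v: subtract (3/200u)·f_1 from -3/100u^2v - 13/100u^2 + 4/3uv^3 + 1/3uv^2 - 9/10uv - 8/3v^3 - 8/3v^2 → -59/500u^2 + 4/3uv^3 + 1/3uv^2 - 9/10uv - 9/500u - 8/3v^3 - 8/3v^2
  leading term u^2: subtract (-59/200)·g_3 from -59/500u^2 + 4/3uv^3 + 1/3uv^2 - 9/10uv - 9/500u - 8/3v^3 - 8/3v^2 → 4/3uv^3 + 1/3uv^2 - 9/10uv - 17/125u - 8/3v^3 - 8/3v^2 + 59/75v + 413/750
  leading term uv^3: subtract (-2/3v^2)·f_1 from 4/3uv^3 + 1/3uv^2 - 9/10uv - 17/125u - 8/3v^3 - 8/3v^2 + 59/75v + 413/750 → -1/5uv^2 - 9/10uv - 17/125u - 8/3v^3 - 28/15v^2 + 59/75v + 413/750
  leading term uv^2: subtract (1/10v)·f_1 from -1/5uv^2 - 9/10uv - 17/125u - 8/3v^3 - 28/15v^2 + 59/75v + 413/750 → -41/50uv - 17/125u - 8/3v^3 - 28/15v^2 + 2/3v + 413/750
  leading term uv: subtract (41/100)·f_1 from -41/50uv - 17/125u - 8/3v^3 - 28/15v^2 + 2/3v + 413/750 → 24/125u - 8/3v^3 - 28/15v^2 + 2/3v + 22/375
  leading term u: subtract (-8/25)·g_4 from 24/125u - 8/3v^3 - 28/15v^2 + 2/3v + 22/375 → -8/3v^3 - 4v^2 - 42/25v - 26/75
  leading term v^3: subtract (6/25)·g_5 from -8/3v^3 - 4v^2 - 42/25v - 26/75 → 0
  remainder 0.

S(g_3,g_5): leading monomials are coprime, so the S-polynomial reduces to 0 (Buchberger's first criterion).
S(g_4,g_5): leading monomials are coprime, so the S-polynomial reduces to 0 (Buchberger's first criterion).
Every S-polynomial of the final basis reduces to 0, so we have a Gröbner basis.
Inter-reduce: drop elements whose leading term is divisible by another's, tail-reduce, and make monic.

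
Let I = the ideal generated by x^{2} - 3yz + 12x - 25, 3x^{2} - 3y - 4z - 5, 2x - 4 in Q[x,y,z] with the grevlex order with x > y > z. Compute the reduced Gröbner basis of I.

f_1 = x^{2} - 3yz + 12x - 25, LT = x^{2}.
f_2 = 3x^{2} - 3y - 4z - 5, LT = x^{2}.
f_3 = 2x - 4, LT = x.

S(f_1,f_2): lcm = x^{2}. S = -3yz + 12x + y + \tfrac{4}{3}z - \tfrac{70}{3}.
  leading term yz: no divisor's leading term divides it; move -3yz to the remainder.
  leading term x: subtract (6)·f_3 from 12x + y + \tfrac{4}{3}z - \tfrac{70}{3} → y + \tfrac{4}{3}z + \tfrac{2}{3}
  leading term y: no divisor's leading term divides it; move y to the remainder.
  leading term z: no divisor's leading term divides it; move \tfrac{4}{3}z to the remainder.
  leading term 1: no divisor's leading term divides it; move \tfrac{2}{3} to the remainder.
  remainder -3yz + y + \tfrac{4}{3}z + \tfrac{2}{3} ≠ 0; add g_4 = -3yz + y + \tfrac{4}{3}z + \tfrac{2}{3} to the basis.

S(f_1,f_3): lcm = x^{2}. S = -3yz + 14x - 25.
  leading term yz: subtract (1)·g_4 from -3yz + 14x - 25 → 14x - y - \tfrac{4}{3}z - \tfrac{77}{3}
  leading term x: subtract (7)·f_3 from 14x - y - \tfrac{4}{3}z - \tfrac{77}{3} → -y - \tfrac{4}{3}z + \tfrac{7}{3}
  leading term y: no divisor's leading term divides it; move -y to the remainder.
  leading term z: no divisor's leading term divides it; move -\tfrac{4}{3}z to the remainder.
  leading term 1: no divisor's leading term divides it; move \tfrac{7}{3} to the remainder.
  remainder -y - \tfrac{4}{3}z + \tfrac{7}{3} ≠ 0; add g_5 = -y - \tfrac{4}{3}z + \tfrac{7}{3} to the basis.

S(f_2,f_3): lcm = x^{2}. S = 2x - y - \tfrac{4}{3}z - \tfrac{5}{3}.
  leading term x: subtract (1)·f_3 from 2x - y - \tfrac{4}{3}z - \tfrac{5}{3} → -y - \tfrac{4}{3}z + \tfrac{7}{3}
  leading term y: subtract (1)·g_5 from -y - \tfrac{4}{3}z + \tfrac{7}{3} → 0
  remainder 0.

S(f_1,g_4): leading monomials are coprime, so the S-polynomial reduces to 0 (Buchberger's first criterion).
S(f_2,g_4): leading monomials are coprime, so the S-polynomial reduces to 0 (Buchberger's first criterion).
S(f_3,g_4): leading monomials are coprime, so the S-polynomial reduces to 0 (Buchberger's first criterion).
S(f_1,g_5): leading monomials are coprime, so the S-polynomial reduces to 0 (Buchberger's first criterion).
S(f_2,g_5): leading monomials are coprime, so the S-polynomial reduces to 0 (Buchberger's first criterion).
S(f_3,g_5): leading monomials are coprime, so the S-polynomial reduces to 0 (Buchberger's first criterion).
S(g_4,g_5): lcm = yz. S = -\tfrac{4}{3}z^{2} - \tfrac{1}{3}y + \tfrac{17}{9}z - \tfrac{2}{9}.
  leading term z^{2}: no divisor's leading term divides it; move -\tfrac{4}{3}z^{2} to the remainder.
  leading term y: subtract (\tfrac{1}{3})·g_5 from -\tfrac{1}{3}y + \tfrac{17}{9}z - \tfrac{2}{9} → \tfrac{7}{3}z - 1
  leading term z: no divisor's leading term divides it; move \tfrac{7}{3}z to the remainder.
  leading term 1: no divisor's leading term divides it; move -1 to the remainder.
  remainder -\tfrac{4}{3}z^{2} + \tfrac{7}{3}z - 1 ≠ 0; add g_6 = -\tfrac{4}{3}z^{2} + \tfrac{7}{3}z - 1 to the basis.

S(f_1,g_6): leading monomials are coprime, so the S-polynomial reduces to 0 (Buchberger's first criterion).
S(f_2,g_6): leading monomials are coprime, so the S-polynomial reduces to 0 (Buchberger's first criterion).
S(f_3,g_6): leading monomials are coprime, so the S-polynomial reduces to 0 (Buchberger's first criterion).
S(g_4,g_6): lcm = yz^{2}. S = \tfrac{17}{12}yz - \tfrac{4}{9}z^{2} - \tfrac{3}{4}y - \tfrac{2}{9}z.
  leading term yz: subtract (-\tfrac{17}{36})·g_4 from \tfrac{17}{12}yz - \tfrac{4}{9}z^{2} - \tfrac{3}{4}y - \tfrac{2}{9}z → -\tfrac{4}{9}z^{2} - \tfrac{5}{18}y + \tfrac{11}{27}z + \tfrac{17}{54}
  leading term z^{2}: subtract (\tfrac{1}{3})·g_6 from -\tfrac{4}{9}z^{2} - \tfrac{5}{18}y + \tfrac{11}{27}z + \tfrac{17}{54} → -\tfrac{5}{18}y - \tfrac{10}{27}z + \tfrac{35}{54}
  leading term y: subtract (\tfrac{5}{18})·g_5 from -\tfrac{5}{18}y - \tfrac{10}{27}z + \tfrac{35}{54} → 0
  remainder 0.

S(g_5,g_6): leading monomials are coprime, so the S-polynomial reduces to 0 (Buchberger's first criterion).
Every S-polynomial of the final basis reduces to 0, so we have a Gröbner basis.
Inter-reduce: drop elements whose leading term is divisible by another's, tail-reduce, and make monic.

G = {z^{2} - \tfrac{7}{4}z + \tfrac{3}{4}, x - 2, y + \tfrac{4}{3}z - \tfrac{7}{3}}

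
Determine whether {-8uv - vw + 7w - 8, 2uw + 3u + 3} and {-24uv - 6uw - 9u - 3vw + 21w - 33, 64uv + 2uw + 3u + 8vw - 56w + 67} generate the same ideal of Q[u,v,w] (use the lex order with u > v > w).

Two ideals are equal iff their reduced Gröbner bases coincide (the reduced basis is unique for a fixed ordering).
Buchberger on the first generating set:
f_1 = -8uv - vw + 7w - 8, LT = uv.
f_2 = 2uw + 3u + 3, LT = uw.

S(f_1,f_2): lcm = uvw. S = -3/2uv + 1/8vw^2 - 3/2v - 7/8w^2 + w.
  reduce S modulo (f_1, f_2):
  remainder 1/8vw^2 + 3/16vw - 3/2v - 7/8w^2 - 5/16w + 3/2 ≠ 0; add g_3 = 1/8vw^2 + 3/16vw - 3/2v - 7/8w^2 - 5/16w + 3/2 to the basis.

The other S-polynomials (S(f_1,g_3), S(f_2,g_3)) all reduce to 0 modulo the current basis, so we have a Gröbner basis.
Inter-reduce: drop elements whose leading term is divisible by another's, tail-reduce, and make monic.
Reduced Gröbner basis: {uv + 1/8vw - 7/8w + 1, uw + 3/2u + 3/2, vw^2 + 3/2vw - 12v - 7w^2 - 5/2w + 12}.

Buchberger on the second generating set:
h_1 = -24uv - 6uw - 9u - 3vw + 21w - 33, LT = uv.
h_2 = 64uv + 2uw + 3u + 8vw - 56w + 67, LT = uv.

S(h_1,h_2): lcm = uv. S = 7/32uw + 21/64u + 21/64.
  reduce S modulo (h_1, h_2):
  remainder 7/32uw + 21/64u + 21/64 ≠ 0; add k_3 = 7/32uw + 21/64u + 21/64 to the basis.

S(h_1,k_3): lcm = uvw. S = -3/2uv + 1/4uw^2 + 3/8uw + 1/8vw^2 - 3/2v - 7/8w^2 + 11/8w.
  reduce S modulo (h_1, h_2, k_3):
  remainder 1/8vw^2 + 3/16vw - 3/2v - 7/8w^2 - 5/16w + 3/2 ≠ 0; add k_4 = 1/8vw^2 + 3/16vw - 3/2v - 7/8w^2 - 5/16w + 3/2 to the basis.

The other S-polynomials (S(h_2,k_3), S(h_1,k_4), S(h_2,k_4), S(k_3,k_4)) all reduce to 0 modulo the current basis, so we have a Gröbner basis.
Inter-reduce: drop elements whose leading term is divisible by another's, tail-reduce, and make monic.
Reduced Gröbner basis: {uv + 1/8vw - 7/8w + 1, uw + 3/2u + 3/2, vw^2 + 3/2vw - 12v - 7w^2 - 5/2w + 12}.

The two bases agree; hence the ideals are identical.
The same test decides containment: I ⊆ J iff every generator of I reduces to 0 modulo a Gröbner basis of J.

Yes, the ideals are equal.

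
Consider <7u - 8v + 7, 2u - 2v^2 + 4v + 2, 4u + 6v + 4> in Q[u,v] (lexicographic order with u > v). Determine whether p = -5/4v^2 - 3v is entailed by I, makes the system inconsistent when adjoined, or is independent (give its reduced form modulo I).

First compute the reduced Gröbner basis of I by Buchberger's algorithm.
f_1 = 7u - 8v + 7, LT = u.
f_2 = 2u - 2v^2 + 4v + 2, LT = u.
f_3 = 4u + 6v + 4, LT = u.

S(f_1,f_2): lcm = u. S = v^2 - 22/7v.
  leading term v^2: no divisor's leading term divides it; move v^2 to the remainder.
  leading term v: no divisor's leading term divides it; move -22/7v to the remainder.
  remainder v^2 - 22/7v ≠ 0; add h_4 = v^2 - 22/7v to the basis.

S(f_1,f_3): lcm = u. S = -37/14v.
  leading term v: no divisor's leading term divides it; move -37/14v to the remainder.
  remainder -37/14v ≠ 0; add h_5 = -37/14v to the basis.

The other S-polynomials (S(f_2,f_3), S(f_1,h_4), S(f_2,h_4), S(f_3,h_4), S(f_1,h_5), S(f_2,h_5), S(f_3,h_5), S(h_4,h_5)) all reduce to 0 modulo the current basis, so we have a Gröbner basis.
Inter-reduce: drop elements whose leading term is divisible by another's, tail-reduce, and make monic.
Reduced Gröbner basis: {u + 1, v}.
Label its elements g_1 = u + 1, g_2 = v.

Reduce p = -5/4v^2 - 3v modulo G:
  leading term v^2: subtract (-5/4v)·g_2 from -5/4v^2 - 3v → -3v
  leading term v: subtract (-3)·g_2 from -3v → 0
  normal form = 0.
Since the normal form is 0, p ∈ I.

-5/4v^2 - 3v lies in I (it reduces to 0).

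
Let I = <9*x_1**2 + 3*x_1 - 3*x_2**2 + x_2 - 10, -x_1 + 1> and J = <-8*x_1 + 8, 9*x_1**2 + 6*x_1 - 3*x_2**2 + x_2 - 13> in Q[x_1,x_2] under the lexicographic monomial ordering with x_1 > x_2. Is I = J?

Equality of ideals is decidable: compute both reduced Gröbner bases (unique for the ordering) and check whether they agree.
Buchberger on the first generating set:
f_1 = 9*x_1**2 + 3*x_1 - 3*x_2**2 + x_2 - 10, LT = x_1**2.
f_2 = -x_1 + 1, LT = x_1.

S(f_1,f_2): lcm = x_1**2. S = 4/3*x_1 - 1/3*x_2**2 + 1/9*x_2 - 10/9.
  leading term x_1: subtract (-4/3)·f_2 from 4/3*x_1 - 1/3*x_2**2 + 1/9*x_2 - 10/9 → -1/3*x_2**2 + 1/9*x_2 + 2/9
  leading term x_2**2: no divisor's leading term divides it; move -1/3*x_2**2 to the remainder.
  leading term x_2: no divisor's leading term divides it; move 1/9*x_2 to the remainder.
  leading term 1: no divisor's leading term divides it; move 2/9 to the remainder.
  remainder -1/3*x_2**2 + 1/9*x_2 + 2/9 ≠ 0; add g_3 = -1/3*x_2**2 + 1/9*x_2 + 2/9 to the basis.

The other S-polynomials (S(f_1,g_3), S(f_2,g_3)) all reduce to 0 modulo the current basis, so we have a Gröbner basis.
Inter-reduce: drop elements whose leading term is divisible by another's, tail-reduce, and make monic.
Reduced Gröbner basis: {x_1 - 1, x_2**2 - 1/3*x_2 - 2/3}.

Buchberger on the second generating set:
h_1 = -8*x_1 + 8, LT = x_1.
h_2 = 9*x_1**2 + 6*x_1 - 3*x_2**2 + x_2 - 13, LT = x_1**2.

S(h_1,h_2): lcm = x_1**2. S = -5/3*x_1 + 1/3*x_2**2 - 1/9*x_2 + 13/9.
  leading term x_1: subtract (5/24)·h_1 from -5/3*x_1 + 1/3*x_2**2 - 1/9*x_2 + 13/9 → 1/3*x_2**2 - 1/9*x_2 - 2/9
  leading term x_2**2: no divisor's leading term divides it; move 1/3*x_2**2 to the remainder.
  leading term x_2: no divisor's leading term divides it; move -1/9*x_2 to the remainder.
  leading term 1: no divisor's leading term divides it; move -2/9 to the remainder.
  remainder 1/3*x_2**2 - 1/9*x_2 - 2/9 ≠ 0; add k_3 = 1/3*x_2**2 - 1/9*x_2 - 2/9 to the basis.

The other S-polynomials (S(h_1,k_3), S(h_2,k_3)) all reduce to 0 modulo the current basis, so we have a Gröbner basis.
Inter-reduce: drop elements whose leading term is divisible by another's, tail-reduce, and make monic.
Reduced Gröbner basis: {x_1 - 1, x_2**2 - 1/3*x_2 - 2/3}.

Same reduced basis, so the two generating sets span the same ideal.

Yes, the ideals are equal.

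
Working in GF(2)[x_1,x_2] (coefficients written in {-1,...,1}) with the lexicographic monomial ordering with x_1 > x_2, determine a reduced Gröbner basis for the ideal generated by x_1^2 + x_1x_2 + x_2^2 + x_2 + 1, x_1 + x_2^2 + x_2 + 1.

This is the nonlinear analogue of row-reducing a linear system.

f_1 = x_1^2 + x_1x_2 + x_2^2 + x_2 + 1, LT = x_1^2.
f_2 = x_1 + x_2^2 + x_2 + 1, LT = x_1.

S(f_1,f_2): lcm = x_1^2. S = x_1x_2^2 + x_1 + x_2^2 + x_2 + 1.
  reduce S modulo (f_1, f_2):
  remainder x_2^4 + x_2^3 + x_2^2 ≠ 0; add g_3 = x_2^4 + x_2^3 + x_2^2 to the basis.

The other S-polynomials (S(f_1,g_3), S(f_2,g_3)) all reduce to 0 modulo the current basis, so we have a Gröbner basis.
Inter-reduce: drop elements whose leading term is divisible by another's, tail-reduce, and make monic.

G = {x_1 + x_2^2 + x_2 + 1, x_2^4 + x_2^3 + x_2^2}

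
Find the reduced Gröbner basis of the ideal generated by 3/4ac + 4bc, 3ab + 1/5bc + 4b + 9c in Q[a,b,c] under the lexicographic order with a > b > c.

G = {ab + 1/15bc + 4/3b + 3c, ac + 16/3bc, b^2c - 1/80bc^2 - 1/4bc - 9/16c^2}

f_1 = 3/4ac + 4bc, LT = ac.
f_2 = 3ab + 1/5bc + 4b + 9c, LT = ab.

S(f_1,f_2): lcm = abc. S = 16/3b^2c - 1/15bc^2 - 4/3bc - 3c^2.
  leading term b^2c: no divisor's leading term divides it; move 16/3b^2c to the remainder.
  leading term bc^2: no divisor's leading term divides it; move -1/15bc^2 to the remainder.
  leading term bc: no divisor's leading term divides it; move -4/3bc to the remainder.
  leading term c^2: no divisor's leading term divides it; move -3c^2 to the remainder.
  remainder 16/3b^2c - 1/15bc^2 - 4/3bc - 3c^2 ≠ 0; add g_3 = 16/3b^2c - 1/15bc^2 - 4/3bc - 3c^2 to the basis.

The other S-polynomials (S(f_1,g_3), S(f_2,g_3)) all reduce to 0 modulo the current basis, so we have a Gröbner basis.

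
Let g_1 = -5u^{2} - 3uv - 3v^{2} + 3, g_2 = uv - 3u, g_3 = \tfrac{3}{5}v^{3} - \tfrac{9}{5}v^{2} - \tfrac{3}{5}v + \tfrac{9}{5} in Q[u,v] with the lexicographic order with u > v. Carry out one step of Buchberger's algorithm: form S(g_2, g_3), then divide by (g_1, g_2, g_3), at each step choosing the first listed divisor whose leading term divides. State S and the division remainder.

S(g_2, g_3) = uv - 3u; remainder on division = 0.

lcm(LM(g_2), LM(g_3)) = uv^{3}.
S = (lcm/LT(g_2))·g_2 − (lcm/LT(g_3))·g_3 = uv - 3u.
Reduce S modulo (g_1, g_2, g_3) in that order:
  leading term uv: subtract (1)·g_2 from uv - 3u → 0
The remainder is 0, so this S-polynomial contributes no new basis element.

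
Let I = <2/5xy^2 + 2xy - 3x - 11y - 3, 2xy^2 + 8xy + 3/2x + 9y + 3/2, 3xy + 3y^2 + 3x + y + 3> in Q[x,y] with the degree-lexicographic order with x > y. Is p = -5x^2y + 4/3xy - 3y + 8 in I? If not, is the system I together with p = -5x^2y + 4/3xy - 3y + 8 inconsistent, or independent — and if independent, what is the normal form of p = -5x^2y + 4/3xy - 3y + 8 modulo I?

Adjoining -5x^2y + 4/3xy - 3y + 8 makes the ideal the whole ring: the system is inconsistent.

First compute the reduced Gröbner basis of I by Buchberger's algorithm.
f_1 = 2/5xy^2 + 2xy - 3x - 11y - 3, LT = xy^2.
f_2 = 2xy^2 + 8xy + 3/2x + 9y + 3/2, LT = xy^2.
f_3 = 3xy + 3y^2 + 3x + y + 3, LT = xy.

S(f_1,f_2): lcm = xy^2. S = xy - 33/4x - 32y - 33/4.
  leading term xy: subtract (1/3)·f_3 from xy - 33/4x - 32y - 33/4 → -y^2 - 37/4x - 97/3y - 37/4
  leading term y^2: no divisor's leading term divides it; move -y^2 to the remainder.
  leading term x: no divisor's leading term divides it; move -37/4x to the remainder.
  leading term y: no divisor's leading term divides it; move -97/3y to the remainder.
  leading term 1: no divisor's leading term divides it; move -37/4 to the remainder.
  remainder -y^2 - 37/4x - 97/3y - 37/4 ≠ 0; add h_4 = -y^2 - 37/4x - 97/3y - 37/4 to the basis.

S(f_1,f_3): lcm = xy^2. S = -y^3 + 4xy - 1/3y^2 - 15/2x - 57/2y - 15/2.
  leading term y^3: subtract (y)·h_4 from -y^3 + 4xy - 1/3y^2 - 15/2x - 57/2y - 15/2 → 53/4xy + 32y^2 - 15/2x - 77/4y - 15/2
  leading term xy: subtract (53/12)·f_3 from 53/4xy + 32y^2 - 15/2x - 77/4y - 15/2 → 75/4y^2 - 83/4x - 71/3y - 83/4
  leading term y^2: subtract (-75/4)·h_4 from 75/4y^2 - 83/4x - 71/3y - 83/4 → -3107/16x - 7559/12y - 3107/16
  leading term x: no divisor's leading term divides it; move -3107/16x to the remainder.
  leading term y: no divisor's leading term divides it; move -7559/12y to the remainder.
  leading term 1: no divisor's leading term divides it; move -3107/16 to the remainder.
  remainder -3107/16x - 7559/12y - 3107/16 ≠ 0; add h_5 = -3107/16x - 7559/12y - 3107/16 to the basis.

S(f_1,h_4): lcm = xy^2. S = -37/4x^2 - 82/3xy - 67/4x - 55/2y - 15/2.
  leading term x^2: subtract (148/3107x)·h_5 from -37/4x^2 - 82/3xy - 67/4x - 55/2y - 15/2 → 8303/3107xy - 15/2x - 55/2y - 15/2
  leading term xy: subtract (8303/9321)·f_3 from 8303/3107xy - 15/2x - 55/2y - 15/2 → -8303/3107y^2 - 63211/6214x - 529261/18642y - 63211/6214
  leading term y^2: subtract (8303/3107)·h_4 from -8303/3107y^2 - 63211/6214x - 529261/18642y - 63211/6214 → 180789/12428x + 360507/6214y + 180789/12428
  leading term x: subtract (-723156/9653449)·h_5 from 180789/12428x + 360507/6214y + 180789/12428 → 209039215/19306898y
  leading term y: no divisor's leading term divides it; move 209039215/19306898y to the remainder.
  remainder 209039215/19306898y ≠ 0; add h_6 = 209039215/19306898y to the basis.

The other S-polynomials (S(f_2,f_3), S(f_2,h_4), S(f_3,h_4), S(f_1,h_5), S(f_2,h_5), S(f_3,h_5), S(h_4,h_5), S(f_1,h_6), S(f_2,h_6), S(f_3,h_6), S(h_4,h_6), S(h_5,h_6)) all reduce to 0 modulo the current basis, so we have a Gröbner basis.
Inter-reduce: drop elements whose leading term is divisible by another's, tail-reduce, and make monic.
Reduced Gröbner basis: {x + 1, y}.
Label its elements g_1 = x + 1, g_2 = y.

Reduce p = -5x^2y + 4/3xy - 3y + 8 modulo G:
  leading term x^2y: subtract (-5xy)·g_1 from -5x^2y + 4/3xy - 3y + 8 → 19/3xy - 3y + 8
  leading term xy: subtract (19/3y)·g_1 from 19/3xy - 3y + 8 → -28/3y + 8
  leading term y: subtract (-28/3)·g_2 from -28/3y + 8 → 8
  leading term 1: no divisor's leading term divides it; move 8 to the remainder.
  normal form = 8.
The normal form is nonzero, so p ∉ I. Since p minus its normal form lies in I, I + (p) = I + (r) where r = 8; decide whether this ideal is the whole ring.
Here r = 8 is a nonzero constant, hence a unit: 1 ∈ I + (p), the Gröbner basis of I + (p) is {1}, and the enlarged system has no common solution — adjoining p is inconsistent.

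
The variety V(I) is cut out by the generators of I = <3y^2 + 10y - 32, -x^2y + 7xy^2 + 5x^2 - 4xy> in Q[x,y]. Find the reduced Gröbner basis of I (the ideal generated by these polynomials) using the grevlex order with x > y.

G = {x^2 - 2xy + 32/3x, y^2 + 10/3y - 32/3}

f_1 = 3y^2 + 10y - 32, LT = y^2.
f_2 = -x^2y + 7xy^2 + 5x^2 - 4xy, LT = x^2y.

S(f_1,f_2): lcm = x^2y^2. S = 7xy^3 + 25/3x^2y - 4xy^2 - 32/3x^2.
  leading term xy^3: subtract (7/3xy)·f_1 from 7xy^3 + 25/3x^2y - 4xy^2 - 32/3x^2 → 25/3x^2y - 82/3xy^2 - 32/3x^2 + 224/3xy
  leading term x^2y: subtract (-25/3)·f_2 from 25/3x^2y - 82/3xy^2 - 32/3x^2 + 224/3xy → 31xy^2 + 31x^2 + 124/3xy
  leading term xy^2: subtract (31/3x)·f_1 from 31xy^2 + 31x^2 + 124/3xy → 31x^2 - 62xy + 992/3x
  leading term x^2: no divisor's leading term divides it; move 31x^2 to the remainder.
  leading term xy: no divisor's leading term divides it; move -62xy to the remainder.
  leading term x: no divisor's leading term divides it; move 992/3x to the remainder.
  remainder 31x^2 - 62xy + 992/3x ≠ 0; add g_3 = 31x^2 - 62xy + 992/3x to the basis.

S(f_1,g_3): leading monomials are coprime, so the S-polynomial reduces to 0 (Buchberger's first criterion).
S(f_2,g_3): lcm = x^2y. S = -5xy^2 - 5x^2 - 20/3xy.
  leading term xy^2: subtract (-5/3x)·f_1 from -5xy^2 - 5x^2 - 20/3xy → -5x^2 + 10xy - 160/3x
  leading term x^2: subtract (-5/31)·g_3 from -5x^2 + 10xy - 160/3x → 0
  remainder 0.

Every S-polynomial of the final basis reduces to 0, so we have a Gröbner basis.
Inter-reduce: drop elements whose leading term is divisible by another's, tail-reduce, and make monic.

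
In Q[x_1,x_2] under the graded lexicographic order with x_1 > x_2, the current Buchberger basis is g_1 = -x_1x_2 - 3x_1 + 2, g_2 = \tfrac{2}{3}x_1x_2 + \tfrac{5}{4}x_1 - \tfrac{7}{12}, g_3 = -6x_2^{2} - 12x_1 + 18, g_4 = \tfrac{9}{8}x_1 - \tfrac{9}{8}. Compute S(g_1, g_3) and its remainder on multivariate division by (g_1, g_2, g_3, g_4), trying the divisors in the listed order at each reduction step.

lcm(LM(g_1), LM(g_3)) = x_1x_2^{2}.
S = (lcm/LT(g_1))·g_1 − (lcm/LT(g_3))·g_3 = -2x_1^{2} + 3x_1x_2 + 3x_1 - 2x_2.
Reduce S modulo (g_1, g_2, g_3, g_4) in that order:
  leading term x_1^{2}: subtract (-\tfrac{16}{9}x_1)·g_4 from -2x_1^{2} + 3x_1x_2 + 3x_1 - 2x_2 → 3x_1x_2 + x_1 - 2x_2
  leading term x_1x_2: subtract (-3)·g_1 from 3x_1x_2 + x_1 - 2x_2 → -8x_1 - 2x_2 + 6
  leading term x_1: subtract (-\tfrac{64}{9})·g_4 from -8x_1 - 2x_2 + 6 → -2x_2 - 2
  leading term x_2: no divisor's leading term divides it; move -2x_2 to the remainder.
  leading term 1: no divisor's leading term divides it; move -2 to the remainder.
The remainder -2x_2 - 2 is nonzero, so it would be added as the next basis element.

S(g_1, g_3) = -2x_1^{2} + 3x_1x_2 + 3x_1 - 2x_2; remainder on division = -2x_2 - 2.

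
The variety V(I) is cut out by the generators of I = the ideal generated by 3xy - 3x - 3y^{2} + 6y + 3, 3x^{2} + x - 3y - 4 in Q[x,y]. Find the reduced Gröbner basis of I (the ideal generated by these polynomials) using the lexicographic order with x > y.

Buchberger's algorithm terminates because the ascending chain of leading-term ideals stabilizes.

f_1 = 3xy - 3x - 3y^{2} + 6y + 3, LT = xy.
f_2 = 3x^{2} + x - 3y - 4, LT = x^{2}.

S(f_1,f_2): lcm = x^{2}y. S = -x^{2} - xy^{2} + \tfrac{5}{3}xy + x + y^{2} + \tfrac{4}{3}y.
  reduce S modulo (f_1, f_2):
  remainder 2x - y^{3} + \tfrac{11}{3}y^{2} - 2 ≠ 0; add g_3 = 2x - y^{3} + \tfrac{11}{3}y^{2} - 2 to the basis.

S(f_1,g_3): lcm = xy. S = -x + \tfrac{1}{2}y^{4} - \tfrac{11}{6}y^{3} - y^{2} + 3y + 1.
  reduce S modulo (f_1, f_2, g_3):
  remainder \tfrac{1}{2}y^{4} - \tfrac{7}{3}y^{3} + \tfrac{5}{6}y^{2} + 3y ≠ 0; add g_4 = \tfrac{1}{2}y^{4} - \tfrac{7}{3}y^{3} + \tfrac{5}{6}y^{2} + 3y to the basis.

The other S-polynomials (S(f_2,g_3), S(f_1,g_4), S(f_2,g_4), S(g_3,g_4)) all reduce to 0 modulo the current basis, so we have a Gröbner basis.
Inter-reduce: drop elements whose leading term is divisible by another's, tail-reduce, and make monic.

G = {x - \tfrac{1}{2}y^{3} + \tfrac{11}{6}y^{2} - 1, y^{4} - \tfrac{14}{3}y^{3} + \tfrac{5}{3}y^{2} + 6y}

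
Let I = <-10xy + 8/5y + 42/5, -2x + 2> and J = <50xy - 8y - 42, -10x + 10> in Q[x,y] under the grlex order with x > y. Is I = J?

Yes, the ideals are equal.

Since reduced Gröbner bases are canonical representatives of ideals under a given ordering, it suffices to compute and compare them.
Buchberger on the first generating set:
f_1 = -10xy + 8/5y + 42/5, LT = xy.
f_2 = -2x + 2, LT = x.

S(f_1,f_2): lcm = xy. S = 21/25y - 21/25.
  reduce S modulo (f_1, f_2):
  remainder 21/25y - 21/25 ≠ 0; add g_3 = 21/25y - 21/25 to the basis.

The other S-polynomials (S(f_1,g_3), S(f_2,g_3)) all reduce to 0 modulo the current basis, so we have a Gröbner basis.
Inter-reduce: drop elements whose leading term is divisible by another's, tail-reduce, and make monic.
Reduced Gröbner basis: {x - 1, y - 1}.

Buchberger on the second generating set:
h_1 = 50xy - 8y - 42, LT = xy.
h_2 = -10x + 10, LT = x.

S(h_1,h_2): lcm = xy. S = 21/25y - 21/25.
  reduce S modulo (h_1, h_2):
  remainder 21/25y - 21/25 ≠ 0; add k_3 = 21/25y - 21/25 to the basis.

The other S-polynomials (S(h_1,k_3), S(h_2,k_3)) all reduce to 0 modulo the current basis, so we have a Gröbner basis.
Inter-reduce: drop elements whose leading term is divisible by another's, tail-reduce, and make monic.
Reduced Gröbner basis: {x - 1, y - 1}.

The two bases agree; hence the ideals are identical.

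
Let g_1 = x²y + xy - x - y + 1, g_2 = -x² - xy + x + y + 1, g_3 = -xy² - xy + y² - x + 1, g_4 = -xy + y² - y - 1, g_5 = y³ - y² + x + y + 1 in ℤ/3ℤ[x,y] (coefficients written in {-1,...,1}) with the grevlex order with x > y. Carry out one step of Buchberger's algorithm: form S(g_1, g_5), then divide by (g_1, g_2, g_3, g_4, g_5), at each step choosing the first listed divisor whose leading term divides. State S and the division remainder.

S(g_1, g_5) = x²y² + xy³ - x³ - x²y - xy² - y³ - x² + y²; remainder on division = 0.

lcm(LM(g_1), LM(g_5)) = x²y³.
S = (lcm/LT(g_1))·g_1 − (lcm/LT(g_5))·g_5 = x²y² + xy³ - x³ - x²y - xy² - y³ - x² + y².
Reduce S modulo (g_1, g_2, g_3, g_4, g_5) in that order:
  leading term x²y²: subtract (y)·g_1 from x²y² + xy³ - x³ - x²y - xy² - y³ - x² + y² → xy³ - x³ - x²y + xy² - y³ - x² + xy - y² - y
  leading term xy³: subtract (-y)·g_3 from xy³ - x³ - x²y + xy² - y³ - x² + xy - y² - y → -x³ - x²y - x² - y²
  leading term x³: subtract (x)·g_2 from -x³ - x²y - x² - y² → x² - xy - y² - x
  leading term x²: subtract (-1)·g_2 from x² - xy - y² - x → xy - y² + y + 1
  leading term xy: subtract (-1)·g_4 from xy - y² + y + 1 → 0
The remainder is 0, so this S-polynomial contributes no new basis element.
This is the inner loop of Buchberger's algorithm — each nonzero remainder becomes a new basis element.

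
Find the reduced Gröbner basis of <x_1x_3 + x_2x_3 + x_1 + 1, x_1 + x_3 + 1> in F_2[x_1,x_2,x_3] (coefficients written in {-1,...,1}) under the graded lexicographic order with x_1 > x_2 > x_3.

G = {x_2x_3 + x_3^{2}, x_1 + x_3 + 1}

f_1 = x_1x_3 + x_2x_3 + x_1 + 1, LT = x_1x_3.
f_2 = x_1 + x_3 + 1, LT = x_1.

S(f_1,f_2): lcm = x_1x_3. S = x_2x_3 + x_3^{2} + x_1 + x_3 + 1.
  leading term x_2x_3: no divisor's leading term divides it; move x_2x_3 to the remainder.
  leading term x_3^{2}: no divisor's leading term divides it; move x_3^{2} to the remainder.
  leading term x_1: subtract (1)·f_2 from x_1 + x_3 + 1 → 0
  remainder x_2x_3 + x_3^{2} ≠ 0; add g_3 = x_2x_3 + x_3^{2} to the basis.

The other S-polynomials (S(f_1,g_3), S(f_2,g_3)) all reduce to 0 modulo the current basis, so we have a Gröbner basis.
Inter-reduce: drop elements whose leading term is divisible by another's, tail-reduce, and make monic.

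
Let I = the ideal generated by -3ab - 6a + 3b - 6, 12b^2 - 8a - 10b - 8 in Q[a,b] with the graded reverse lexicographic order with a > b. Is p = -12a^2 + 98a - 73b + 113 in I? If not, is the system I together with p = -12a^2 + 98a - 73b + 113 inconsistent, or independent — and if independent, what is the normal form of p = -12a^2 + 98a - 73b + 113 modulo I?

Adjoining -12a^2 + 98a - 73b + 113 makes the ideal the whole ring: the system is inconsistent.

First compute the reduced Gröbner basis of I by Buchberger's algorithm.
f_1 = -3ab - 6a + 3b - 6, LT = ab.
f_2 = 12b^2 - 8a - 10b - 8, LT = b^2.

S(f_1,f_2): lcm = ab^2. S = 2/3a^2 + 17/6ab - b^2 + 2/3a + 2b.
  reduce S modulo (f_1, f_2):
  remainder 2/3a^2 - 17/3a + 4b - 19/3 ≠ 0; add h_3 = 2/3a^2 - 17/3a + 4b - 19/3 to the basis.

The other S-polynomials (S(f_1,h_3), S(f_2,h_3)) all reduce to 0 modulo the current basis, so we have a Gröbner basis.
Inter-reduce: drop elements whose leading term is divisible by another's, tail-reduce, and make monic.
Reduced Gröbner basis: {a^2 - 17/2a + 6b - 19/2, ab + 2a - b + 2, b^2 - 2/3a - 5/6b - 2/3}.
Label its elements g_1 = a^2 - 17/2a + 6b - 19/2, g_2 = ab + 2a - b + 2, g_3 = b^2 - 2/3a - 5/6b - 2/3.

Reduce p = -12a^2 + 98a - 73b + 113 modulo G:
  leading term a^2: subtract (-12)·g_1 from -12a^2 + 98a - 73b + 113 → -4a - b - 1
  leading term a: no divisor's leading term divides it; move -4a to the remainder.
  leading term b: no divisor's leading term divides it; move -b to the remainder.
  leading term 1: no divisor's leading term divides it; move -1 to the remainder.
  normal form = -4a - b - 1.
The normal form is nonzero, so p ∉ I. Since p minus its normal form lies in I, I + (p) = I + (r) where r = -4a - b - 1; decide whether this ideal is the whole ring.
Run Buchberger on G together with r (pairs among the g_i already reduce to 0 since G is a Gröbner basis):
g_1 = a^2 - 17/2a + 6b - 19/2, LT = a^2.
g_2 = ab + 2a - b + 2, LT = ab.
g_3 = b^2 - 2/3a - 5/6b - 2/3, LT = b^2.
r = -4a - b - 1, LT = a.

S(g_1,r): lcm = a^2. S = -1/4ab - 35/4a + 6b - 19/2.
  reduce S modulo (g_1, g_2, g_3, r):
  remainder 125/16b - 111/16 ≠ 0; add m_5 = 125/16b - 111/16 to the basis.

S(g_2,r): lcm = ab. S = -1/4b^2 + 2a - 5/4b + 2.
  reduce S modulo (g_1, g_2, g_3, r, m_5):
  remainder -327/1000 ≠ 0; add m_6 = -327/1000 to the basis.

The other S-polynomials (S(g_1,g_2), S(g_1,g_3), S(g_2,g_3), S(g_3,r), S(g_1,m_5), S(g_2,m_5), S(g_3,m_5), S(r,m_5), S(g_1,m_6), S(g_2,m_6), S(g_3,m_6), S(r,m_6), S(m_5,m_6)) all reduce to 0 modulo the current basis, so we have a Gröbner basis.
Inter-reduce: drop elements whose leading term is divisible by another's, tail-reduce, and make monic.
Reduced Gröbner basis: {1}.
The reduced Gröbner basis of I + (p) is {1}: the ideal is the whole ring, so the enlarged system has no common solution — adjoining p is inconsistent.

Ideal membership is decidable via reduction modulo a Gröbner basis.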